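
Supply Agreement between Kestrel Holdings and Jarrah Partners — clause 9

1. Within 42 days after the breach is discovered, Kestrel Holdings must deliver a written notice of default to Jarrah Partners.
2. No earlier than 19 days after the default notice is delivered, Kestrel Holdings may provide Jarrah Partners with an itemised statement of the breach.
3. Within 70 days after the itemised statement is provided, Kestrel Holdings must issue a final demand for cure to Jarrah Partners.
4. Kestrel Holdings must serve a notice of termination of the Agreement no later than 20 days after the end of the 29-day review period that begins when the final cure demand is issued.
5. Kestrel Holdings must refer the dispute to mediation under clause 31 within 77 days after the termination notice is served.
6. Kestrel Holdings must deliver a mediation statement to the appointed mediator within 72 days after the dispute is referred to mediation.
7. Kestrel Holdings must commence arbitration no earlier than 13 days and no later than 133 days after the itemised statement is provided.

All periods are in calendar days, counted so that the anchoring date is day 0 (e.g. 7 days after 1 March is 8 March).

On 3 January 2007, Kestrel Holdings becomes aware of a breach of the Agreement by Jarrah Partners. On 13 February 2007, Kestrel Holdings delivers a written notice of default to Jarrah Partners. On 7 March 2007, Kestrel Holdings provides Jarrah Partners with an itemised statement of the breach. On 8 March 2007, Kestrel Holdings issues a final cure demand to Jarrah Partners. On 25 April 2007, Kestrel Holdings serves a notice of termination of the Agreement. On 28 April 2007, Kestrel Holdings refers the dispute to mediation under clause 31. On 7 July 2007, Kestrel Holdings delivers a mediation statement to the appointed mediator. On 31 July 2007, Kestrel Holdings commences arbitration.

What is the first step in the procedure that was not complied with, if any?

Step 1: 42 days after 3 January 2007 (when the breach is discovered) is 14 February 2007; completed 13 February 2007, before the deadline.
Step 2: the earliest permitted date is 19 days after 13 February 2007 (when the default notice is delivered), i.e. 4 March 2007; done 7 March 2007 — permitted.
Step 3: 70 days after 7 March 2007 (when the itemised statement is provided) is 16 May 2007; 8 March 2007 is within that limit.
Step 4: 20 days after 6 April 2007 (end of the 29-day review period, which began when the final cure demand is issued on 8 March 2007) is 26 April 2007; completed 25 April 2007, before the deadline.
Step 5: 77 days after 25 April 2007 (when the termination notice is served) is 11 July 2007; completed 28 April 2007, before the deadline.
Step 6: 72 days after 28 April 2007 (when the dispute is referred to mediation) is 9 July 2007; completed 7 July 2007, before the deadline.
Step 7: the window is 13–133 days after 7 March 2007 (when the itemised statement is provided), so 20 March 2007 through 18 July 2007; 31 July 2007 is 13 days past the end of the window.

Step 7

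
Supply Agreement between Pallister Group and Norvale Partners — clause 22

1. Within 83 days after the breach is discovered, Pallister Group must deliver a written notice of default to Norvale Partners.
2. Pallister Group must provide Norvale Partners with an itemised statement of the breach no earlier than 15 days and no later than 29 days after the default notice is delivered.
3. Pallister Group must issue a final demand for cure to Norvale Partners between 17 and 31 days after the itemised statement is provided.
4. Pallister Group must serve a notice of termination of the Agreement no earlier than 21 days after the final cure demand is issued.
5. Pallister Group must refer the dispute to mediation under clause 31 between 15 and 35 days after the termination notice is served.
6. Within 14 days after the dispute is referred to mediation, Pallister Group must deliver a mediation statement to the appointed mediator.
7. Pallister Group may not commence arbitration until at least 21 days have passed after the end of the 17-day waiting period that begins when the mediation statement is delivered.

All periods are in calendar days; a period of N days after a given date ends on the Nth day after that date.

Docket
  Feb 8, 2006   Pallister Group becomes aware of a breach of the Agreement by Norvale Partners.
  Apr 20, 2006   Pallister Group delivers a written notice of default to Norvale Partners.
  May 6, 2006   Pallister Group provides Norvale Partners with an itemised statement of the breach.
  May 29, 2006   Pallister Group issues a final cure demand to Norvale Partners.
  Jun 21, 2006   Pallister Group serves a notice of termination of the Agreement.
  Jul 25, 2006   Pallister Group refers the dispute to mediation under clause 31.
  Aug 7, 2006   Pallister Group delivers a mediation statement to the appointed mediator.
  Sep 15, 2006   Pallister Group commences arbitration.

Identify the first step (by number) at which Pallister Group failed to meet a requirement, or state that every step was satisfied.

None — every step was satisfied

Step 1 — counting 83 days from Feb 8, 2006 (when the breach is discovered) gives a deadline of May 2, 2006; completed Apr 20, 2006, before the deadline.
Step 2 — 15 and 29 days from Apr 20, 2006 (when the default notice is delivered) are May 5, 2006 and May 19, 2006 respectively; done May 6, 2006, which is between those dates.
Step 3 — 17 and 31 days from May 6, 2006 (when the itemised statement is provided) are May 23, 2006 and Jun 6, 2006 respectively; done May 29, 2006, which is between those dates.
Step 4 — must wait 21 days from May 29, 2006 (when the final cure demand is issued), so not before Jun 19, 2006; done Jun 21, 2006, after the minimum wait.
Step 5 — 15 and 35 days from Jun 21, 2006 (when the termination notice is served) are Jul 6, 2006 and Jul 26, 2006 respectively; done Jul 25, 2006, which is between those dates.
Step 6 — counting 14 days from Jul 25, 2006 (when the dispute is referred to mediation) gives a deadline of Aug 8, 2006; completed Aug 7, 2006, before the deadline.
Step 7 — must wait 21 days from Aug 24, 2006 (end of the 17-day waiting period, which began when the mediation statement is delivered on Aug 7, 2006), so not before Sep 14, 2006; Sep 15, 2006 is on or after that date.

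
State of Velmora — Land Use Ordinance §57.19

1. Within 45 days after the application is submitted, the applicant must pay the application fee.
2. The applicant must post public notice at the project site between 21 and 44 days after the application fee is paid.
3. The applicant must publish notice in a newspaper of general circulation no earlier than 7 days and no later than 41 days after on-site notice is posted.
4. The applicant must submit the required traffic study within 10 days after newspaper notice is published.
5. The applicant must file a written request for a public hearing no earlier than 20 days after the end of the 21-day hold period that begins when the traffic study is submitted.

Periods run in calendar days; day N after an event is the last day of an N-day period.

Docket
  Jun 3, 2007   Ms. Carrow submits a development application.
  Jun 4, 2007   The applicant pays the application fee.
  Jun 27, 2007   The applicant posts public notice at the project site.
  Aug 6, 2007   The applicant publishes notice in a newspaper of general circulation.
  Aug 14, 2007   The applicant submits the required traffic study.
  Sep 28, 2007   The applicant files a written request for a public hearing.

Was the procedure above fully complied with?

(1) due by Jun 3, 2007 + 45 days = Jul 18, 2007; Jun 4, 2007 is within that limit.
(2) the permitted window runs from Jun 4, 2007 + 21 = Jun 25, 2007 to Jun 4, 2007 + 44 = Jul 18, 2007; Jun 27, 2007 falls inside that range.
(3) the permitted window runs from Jun 27, 2007 + 7 = Jul 4, 2007 to Jun 27, 2007 + 41 = Aug 7, 2007; Aug 6, 2007 falls inside that range.
(4) due by Aug 6, 2007 + 10 days = Aug 16, 2007; done Aug 14, 2007 — timely.
(5) permitted from Sep 4, 2007 + 20 days = Sep 24, 2007 onward; done Sep 28, 2007, after the minimum wait.

Yes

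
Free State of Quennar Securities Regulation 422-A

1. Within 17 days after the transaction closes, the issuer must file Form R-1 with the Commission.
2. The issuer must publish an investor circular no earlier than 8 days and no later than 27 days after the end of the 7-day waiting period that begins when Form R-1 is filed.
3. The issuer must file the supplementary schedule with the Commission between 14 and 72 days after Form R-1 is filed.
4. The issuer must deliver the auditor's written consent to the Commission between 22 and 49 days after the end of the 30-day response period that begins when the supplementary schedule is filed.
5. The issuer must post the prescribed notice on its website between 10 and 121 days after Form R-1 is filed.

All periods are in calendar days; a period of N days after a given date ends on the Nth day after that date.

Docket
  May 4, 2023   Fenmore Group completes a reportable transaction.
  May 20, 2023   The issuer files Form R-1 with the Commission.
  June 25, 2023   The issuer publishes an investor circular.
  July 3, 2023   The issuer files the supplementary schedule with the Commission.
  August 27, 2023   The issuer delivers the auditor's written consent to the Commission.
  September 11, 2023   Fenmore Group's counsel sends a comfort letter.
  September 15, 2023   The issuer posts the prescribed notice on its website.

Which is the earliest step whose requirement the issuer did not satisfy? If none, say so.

Step 1 — counting 17 days from May 4, 2023 (when the transaction closes) gives a deadline of May 21, 2023; completed May 20, 2023, before the deadline.
Step 2 — 8 and 27 days from May 27, 2023 (end of the 7-day waiting period, which began when Form R-1 is filed on May 20, 2023) are June 4, 2023 and June 23, 2023 respectively; done June 25, 2023 — 2 days after the window closed.

Step 2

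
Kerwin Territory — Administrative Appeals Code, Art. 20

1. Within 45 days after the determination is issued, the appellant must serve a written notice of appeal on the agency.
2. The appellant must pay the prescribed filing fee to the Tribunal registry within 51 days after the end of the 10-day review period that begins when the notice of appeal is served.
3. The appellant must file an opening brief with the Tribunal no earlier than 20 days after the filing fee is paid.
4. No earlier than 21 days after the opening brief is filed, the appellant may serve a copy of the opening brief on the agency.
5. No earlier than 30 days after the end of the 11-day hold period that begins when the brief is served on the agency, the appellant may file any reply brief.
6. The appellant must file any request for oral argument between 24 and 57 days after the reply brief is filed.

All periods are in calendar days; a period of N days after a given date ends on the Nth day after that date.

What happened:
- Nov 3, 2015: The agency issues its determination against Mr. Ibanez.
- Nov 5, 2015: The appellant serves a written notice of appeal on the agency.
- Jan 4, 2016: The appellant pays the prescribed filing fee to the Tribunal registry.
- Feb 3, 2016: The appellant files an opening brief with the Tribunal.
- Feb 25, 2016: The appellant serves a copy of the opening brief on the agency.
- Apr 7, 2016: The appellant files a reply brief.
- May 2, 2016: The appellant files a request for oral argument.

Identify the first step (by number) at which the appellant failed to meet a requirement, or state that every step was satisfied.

None — every step was satisfied

Step 1 — counting 45 days from Nov 3, 2015 (when the determination is issued) gives a deadline of Dec 18, 2015; done Nov 5, 2015 — timely.
Step 2 — counting 51 days from Nov 15, 2015 (end of the 10-day review period, which began when the notice of appeal is served on Nov 5, 2015) gives a deadline of Jan 5, 2016; Jan 4, 2016 is within that limit.
Step 3 — must wait 20 days from Jan 4, 2016 (when the filing fee is paid), so not before Jan 24, 2016; done Feb 3, 2016, after the minimum wait.
Step 4 — must wait 21 days from Feb 3, 2016 (when the opening brief is filed), so not before Feb 24, 2016; Feb 25, 2016 is on or after that date.
Step 5 — must wait 30 days from Mar 7, 2016 (end of the 11-day hold period, which began when the brief is served on the agency on Feb 25, 2016), so not before Apr 6, 2016; done Apr 7, 2016 — permitted.
Step 6 — 24 and 57 days from Apr 7, 2016 (when the reply brief is filed) are May 1, 2016 and Jun 3, 2016 respectively; May 2, 2016 falls inside that range.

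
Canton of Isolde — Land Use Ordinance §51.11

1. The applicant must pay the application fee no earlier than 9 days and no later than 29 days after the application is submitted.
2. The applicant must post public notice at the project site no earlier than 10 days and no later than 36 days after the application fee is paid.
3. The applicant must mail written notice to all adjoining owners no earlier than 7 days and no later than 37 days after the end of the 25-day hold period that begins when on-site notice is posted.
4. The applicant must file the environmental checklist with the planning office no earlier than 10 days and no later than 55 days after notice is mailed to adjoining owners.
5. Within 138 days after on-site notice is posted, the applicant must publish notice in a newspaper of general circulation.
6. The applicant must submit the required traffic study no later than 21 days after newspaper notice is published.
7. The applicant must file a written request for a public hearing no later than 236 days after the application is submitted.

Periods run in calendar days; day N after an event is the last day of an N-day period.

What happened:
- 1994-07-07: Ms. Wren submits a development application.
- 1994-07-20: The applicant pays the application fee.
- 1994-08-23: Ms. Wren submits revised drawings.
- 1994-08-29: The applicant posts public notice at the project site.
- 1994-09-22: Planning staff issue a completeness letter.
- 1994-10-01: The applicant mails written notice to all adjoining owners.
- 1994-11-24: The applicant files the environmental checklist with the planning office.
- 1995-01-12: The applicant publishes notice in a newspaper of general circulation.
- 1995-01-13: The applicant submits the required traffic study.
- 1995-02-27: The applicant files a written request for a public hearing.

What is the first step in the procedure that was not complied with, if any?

Step 2

(1) the permitted window runs from 1994-07-07 + 9 = 1994-07-16 to 1994-07-07 + 29 = 1994-08-05; done 1994-07-20 — within the window.
(2) the permitted window runs from 1994-07-20 + 10 = 1994-07-30 to 1994-07-20 + 36 = 1994-08-25; done 1994-08-29 — 4 days after the window closed.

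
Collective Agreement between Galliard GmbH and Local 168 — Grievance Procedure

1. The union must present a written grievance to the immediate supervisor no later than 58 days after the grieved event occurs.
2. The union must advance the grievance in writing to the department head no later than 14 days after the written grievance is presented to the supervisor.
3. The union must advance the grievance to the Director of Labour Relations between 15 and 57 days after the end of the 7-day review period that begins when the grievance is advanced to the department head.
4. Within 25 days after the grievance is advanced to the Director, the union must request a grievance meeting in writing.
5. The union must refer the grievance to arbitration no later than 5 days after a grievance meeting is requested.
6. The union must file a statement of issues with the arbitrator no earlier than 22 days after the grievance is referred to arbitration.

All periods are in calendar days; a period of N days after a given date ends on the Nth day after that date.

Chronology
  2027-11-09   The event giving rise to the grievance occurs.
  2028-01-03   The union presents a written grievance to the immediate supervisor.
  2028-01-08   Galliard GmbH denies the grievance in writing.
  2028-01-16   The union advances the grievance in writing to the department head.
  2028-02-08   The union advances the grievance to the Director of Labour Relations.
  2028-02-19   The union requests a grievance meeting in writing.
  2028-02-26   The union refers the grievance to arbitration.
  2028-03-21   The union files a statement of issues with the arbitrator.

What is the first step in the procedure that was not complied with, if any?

Step 1: 58 days after 2027-11-09 (when the grieved event occurs) is 2028-01-06; 2028-01-03 is within that limit.
Step 2: 14 days after 2028-01-03 (when the written grievance is presented to the supervisor) is 2028-01-17; done 2028-01-16 — timely.
Step 3: the window is 15–57 days after 2028-01-23 (end of the 7-day review period, which began when the grievance is advanced to the department head on 2028-01-16), so 2028-02-07 through 2028-03-20; done 2028-02-08, which is between those dates.
Step 4: 25 days after 2028-02-08 (when the grievance is advanced to the Director) is 2028-03-04; done 2028-02-19 — timely.
Step 5: 5 days after 2028-02-19 (when a grievance meeting is requested) is 2028-02-24; not done until 2028-02-26, 2 days after the deadline.

Step 5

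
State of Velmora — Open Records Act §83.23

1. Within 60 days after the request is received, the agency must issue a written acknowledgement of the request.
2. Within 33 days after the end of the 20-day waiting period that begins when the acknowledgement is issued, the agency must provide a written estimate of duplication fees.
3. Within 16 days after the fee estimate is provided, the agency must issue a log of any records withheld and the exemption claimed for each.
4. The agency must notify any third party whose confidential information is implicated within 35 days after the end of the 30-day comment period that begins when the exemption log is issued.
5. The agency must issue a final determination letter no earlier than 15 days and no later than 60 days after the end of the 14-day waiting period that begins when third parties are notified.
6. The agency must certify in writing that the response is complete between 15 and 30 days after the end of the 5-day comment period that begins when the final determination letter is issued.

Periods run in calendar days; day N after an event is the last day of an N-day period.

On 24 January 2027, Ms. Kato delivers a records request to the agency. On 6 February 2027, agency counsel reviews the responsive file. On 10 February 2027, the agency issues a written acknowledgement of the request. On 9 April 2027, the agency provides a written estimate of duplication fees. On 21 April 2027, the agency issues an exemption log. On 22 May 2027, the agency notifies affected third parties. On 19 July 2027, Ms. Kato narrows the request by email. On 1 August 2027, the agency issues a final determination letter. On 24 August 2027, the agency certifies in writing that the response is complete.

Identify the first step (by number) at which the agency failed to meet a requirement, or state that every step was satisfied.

(1) due by 24 January 2027 + 60 days = 25 March 2027; done 10 February 2027 — timely.
(2) due by 2 March 2027 + 33 days = 4 April 2027; not done until 9 April 2027, 5 days after the deadline.
The analysis stops there.

Step 2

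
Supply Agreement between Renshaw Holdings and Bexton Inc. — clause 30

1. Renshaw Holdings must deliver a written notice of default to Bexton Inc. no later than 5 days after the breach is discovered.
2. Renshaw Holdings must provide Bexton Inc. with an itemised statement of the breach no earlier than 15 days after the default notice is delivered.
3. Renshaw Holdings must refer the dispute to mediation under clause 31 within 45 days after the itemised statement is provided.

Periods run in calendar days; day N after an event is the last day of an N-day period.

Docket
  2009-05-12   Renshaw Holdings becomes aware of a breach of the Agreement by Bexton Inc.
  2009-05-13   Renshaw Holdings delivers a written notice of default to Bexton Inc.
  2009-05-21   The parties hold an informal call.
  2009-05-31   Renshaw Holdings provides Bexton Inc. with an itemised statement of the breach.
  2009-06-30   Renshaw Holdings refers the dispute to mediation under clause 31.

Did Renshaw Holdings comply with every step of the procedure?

Yes

(1) due by 2009-05-12 + 5 days = 2009-05-17; completed 2009-05-13, before the deadline.
(2) permitted from 2009-05-13 + 15 days = 2009-05-28 onward; done 2009-05-31 — permitted.
(3) due by 2009-05-31 + 45 days = 2009-07-15; completed 2009-06-30, before the deadline.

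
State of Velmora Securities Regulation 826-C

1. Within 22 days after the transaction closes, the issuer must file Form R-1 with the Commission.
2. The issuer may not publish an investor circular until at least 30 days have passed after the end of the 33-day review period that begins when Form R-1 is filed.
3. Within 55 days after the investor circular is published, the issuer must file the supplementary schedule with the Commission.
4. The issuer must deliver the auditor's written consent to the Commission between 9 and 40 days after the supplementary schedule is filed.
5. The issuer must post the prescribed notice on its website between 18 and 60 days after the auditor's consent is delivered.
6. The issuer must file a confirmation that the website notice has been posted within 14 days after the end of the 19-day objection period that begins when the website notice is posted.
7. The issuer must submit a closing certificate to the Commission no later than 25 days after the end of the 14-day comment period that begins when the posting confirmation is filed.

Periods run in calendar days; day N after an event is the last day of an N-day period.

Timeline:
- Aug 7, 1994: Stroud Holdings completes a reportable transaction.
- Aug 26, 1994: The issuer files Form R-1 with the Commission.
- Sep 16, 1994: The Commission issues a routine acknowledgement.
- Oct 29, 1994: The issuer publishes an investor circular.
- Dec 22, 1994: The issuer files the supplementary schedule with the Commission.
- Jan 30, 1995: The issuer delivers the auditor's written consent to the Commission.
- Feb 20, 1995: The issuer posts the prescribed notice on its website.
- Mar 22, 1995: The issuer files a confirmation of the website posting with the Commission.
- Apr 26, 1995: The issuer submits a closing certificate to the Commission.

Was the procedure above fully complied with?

Yes

Step 1 — counting 22 days from Aug 7, 1994 (when the transaction closes) gives a deadline of Aug 29, 1994; completed Aug 26, 1994, before the deadline.
Step 2 — must wait 30 days from Sep 28, 1994 (end of the 33-day review period, which began when Form R-1 is filed on Aug 26, 1994), so not before Oct 28, 1994; done Oct 29, 1994 — permitted.
Step 3 — counting 55 days from Oct 29, 1994 (when the investor circular is published) gives a deadline of Dec 23, 1994; Dec 22, 1994 is within that limit.
Step 4 — 9 and 40 days from Dec 22, 1994 (when the supplementary schedule is filed) are Dec 31, 1994 and Jan 31, 1995 respectively; Jan 30, 1995 falls inside that range.
Step 5 — 18 and 60 days from Jan 30, 1995 (when the auditor's consent is delivered) are Feb 17, 1995 and Mar 31, 1995 respectively; done Feb 20, 1995, which is between those dates.
Step 6 — counting 14 days from Mar 11, 1995 (end of the 19-day objection period, which began when the website notice is posted on Feb 20, 1995) gives a deadline of Mar 25, 1995; Mar 22, 1995 is within that limit.
Step 7 — counting 25 days from Apr 5, 1995 (end of the 14-day comment period, which began when the posting confirmation is filed on Mar 22, 1995) gives a deadline of Apr 30, 1995; completed Apr 26, 1995, before the deadline.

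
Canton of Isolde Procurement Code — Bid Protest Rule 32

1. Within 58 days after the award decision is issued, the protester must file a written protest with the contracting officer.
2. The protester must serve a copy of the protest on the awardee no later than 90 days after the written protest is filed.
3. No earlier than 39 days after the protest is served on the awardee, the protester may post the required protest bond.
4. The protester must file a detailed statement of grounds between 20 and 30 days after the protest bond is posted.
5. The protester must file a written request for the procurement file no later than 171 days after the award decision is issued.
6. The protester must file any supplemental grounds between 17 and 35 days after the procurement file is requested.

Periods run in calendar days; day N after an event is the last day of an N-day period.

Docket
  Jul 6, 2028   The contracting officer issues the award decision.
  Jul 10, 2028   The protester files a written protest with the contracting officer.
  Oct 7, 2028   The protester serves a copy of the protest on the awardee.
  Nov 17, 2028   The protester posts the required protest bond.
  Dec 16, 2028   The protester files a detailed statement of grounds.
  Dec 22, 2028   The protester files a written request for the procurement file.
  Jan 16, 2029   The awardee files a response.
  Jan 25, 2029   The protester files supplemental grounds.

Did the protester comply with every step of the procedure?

Yes

(1) due by Jul 6, 2028 + 58 days = Sep 2, 2028; done Jul 10, 2028 — timely.
(2) due by Jul 10, 2028 + 90 days = Oct 8, 2028; completed Oct 7, 2028, before the deadline.
(3) permitted from Oct 7, 2028 + 39 days = Nov 15, 2028 onward; done Nov 17, 2028 — permitted.
(4) the permitted window runs from Nov 17, 2028 + 20 = Dec 7, 2028 to Nov 17, 2028 + 30 = Dec 17, 2028; done Dec 16, 2028, which is between those dates.
(5) due by Jul 6, 2028 + 171 days = Dec 24, 2028; completed Dec 22, 2028, before the deadline.
(6) the permitted window runs from Dec 22, 2028 + 17 = Jan 8, 2029 to Dec 22, 2028 + 35 = Jan 26, 2029; done Jan 25, 2029 — within the window.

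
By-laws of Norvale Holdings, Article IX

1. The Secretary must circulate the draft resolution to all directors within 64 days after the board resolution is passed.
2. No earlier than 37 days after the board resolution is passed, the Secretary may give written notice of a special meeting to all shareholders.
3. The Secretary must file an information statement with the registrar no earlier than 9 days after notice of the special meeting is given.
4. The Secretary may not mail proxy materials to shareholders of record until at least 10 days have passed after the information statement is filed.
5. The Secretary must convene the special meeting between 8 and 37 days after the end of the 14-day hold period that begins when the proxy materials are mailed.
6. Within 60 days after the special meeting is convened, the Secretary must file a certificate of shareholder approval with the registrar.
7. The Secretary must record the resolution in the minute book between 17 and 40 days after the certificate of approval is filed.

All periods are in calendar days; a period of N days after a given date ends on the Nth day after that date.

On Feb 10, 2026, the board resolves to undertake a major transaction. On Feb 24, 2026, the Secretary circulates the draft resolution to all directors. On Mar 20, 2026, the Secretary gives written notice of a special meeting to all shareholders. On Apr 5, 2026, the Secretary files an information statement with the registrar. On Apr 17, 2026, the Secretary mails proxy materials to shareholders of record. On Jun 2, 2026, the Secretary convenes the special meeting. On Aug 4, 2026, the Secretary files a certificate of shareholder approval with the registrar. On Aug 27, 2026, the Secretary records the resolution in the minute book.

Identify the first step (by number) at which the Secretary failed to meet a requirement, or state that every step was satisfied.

Step 6

Step 1 — counting 64 days from Feb 10, 2026 (when the board resolution is passed) gives a deadline of Apr 15, 2026; done Feb 24, 2026 — timely.
Step 2 — must wait 37 days from Feb 10, 2026 (when the board resolution is passed), so not before Mar 19, 2026; done Mar 20, 2026, after the minimum wait.
Step 3 — must wait 9 days from Mar 20, 2026 (when notice of the special meeting is given), so not before Mar 29, 2026; done Apr 5, 2026 — permitted.
Step 4 — must wait 10 days from Apr 5, 2026 (when the information statement is filed), so not before Apr 15, 2026; Apr 17, 2026 is on or after that date.
Step 5 — 8 and 37 days from May 1, 2026 (end of the 14-day hold period, which began when the proxy materials are mailed on Apr 17, 2026) are May 9, 2026 and Jun 7, 2026 respectively; done Jun 2, 2026, which is between those dates.
Step 6 — counting 60 days from Jun 2, 2026 (when the special meeting is convened) gives a deadline of Aug 1, 2026; done Aug 4, 2026 — 3 days late.
That is the first point of non-compliance.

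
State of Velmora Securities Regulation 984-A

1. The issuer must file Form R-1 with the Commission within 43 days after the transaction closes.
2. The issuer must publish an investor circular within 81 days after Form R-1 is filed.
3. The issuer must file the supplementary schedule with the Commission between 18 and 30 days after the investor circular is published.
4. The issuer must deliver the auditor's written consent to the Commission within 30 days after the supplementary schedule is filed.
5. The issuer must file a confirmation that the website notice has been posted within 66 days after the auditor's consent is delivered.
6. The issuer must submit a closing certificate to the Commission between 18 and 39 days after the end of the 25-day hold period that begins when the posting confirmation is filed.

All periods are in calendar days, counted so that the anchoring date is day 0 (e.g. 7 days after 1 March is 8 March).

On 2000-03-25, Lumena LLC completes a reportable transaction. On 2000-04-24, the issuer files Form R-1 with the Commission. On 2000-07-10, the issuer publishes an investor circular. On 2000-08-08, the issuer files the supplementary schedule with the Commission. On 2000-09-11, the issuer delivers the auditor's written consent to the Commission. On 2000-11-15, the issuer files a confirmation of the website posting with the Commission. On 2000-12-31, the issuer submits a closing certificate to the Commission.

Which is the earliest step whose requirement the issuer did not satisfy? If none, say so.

(1) due by 2000-03-25 + 43 days = 2000-05-07; done 2000-04-24 — timely.
(2) due by 2000-04-24 + 81 days = 2000-07-14; completed 2000-07-10, before the deadline.
(3) the permitted window runs from 2000-07-10 + 18 = 2000-07-28 to 2000-07-10 + 30 = 2000-08-09; 2000-08-08 falls inside that range.
(4) due by 2000-08-08 + 30 days = 2000-09-07; done 2000-09-11 — 4 days late.

Step 4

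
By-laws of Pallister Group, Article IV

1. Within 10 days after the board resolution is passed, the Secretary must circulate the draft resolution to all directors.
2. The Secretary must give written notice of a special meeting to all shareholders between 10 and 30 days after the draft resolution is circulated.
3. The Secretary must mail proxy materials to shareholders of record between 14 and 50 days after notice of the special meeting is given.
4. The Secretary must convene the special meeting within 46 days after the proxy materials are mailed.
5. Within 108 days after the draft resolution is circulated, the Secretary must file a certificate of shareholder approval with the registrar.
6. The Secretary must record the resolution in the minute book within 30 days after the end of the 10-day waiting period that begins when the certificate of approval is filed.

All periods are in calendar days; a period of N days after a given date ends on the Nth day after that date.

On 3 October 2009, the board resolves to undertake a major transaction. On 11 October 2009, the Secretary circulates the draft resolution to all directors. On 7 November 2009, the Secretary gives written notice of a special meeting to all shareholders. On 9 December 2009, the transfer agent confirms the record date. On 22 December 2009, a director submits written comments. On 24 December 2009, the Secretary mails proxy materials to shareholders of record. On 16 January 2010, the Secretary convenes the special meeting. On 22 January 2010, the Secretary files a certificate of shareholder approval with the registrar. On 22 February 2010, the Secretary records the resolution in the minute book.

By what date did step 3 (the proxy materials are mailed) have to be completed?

Step 3 runs from 7 November 2009, when notice of the special meeting is given. The window is 14–50 days after 7 November 2009; it closes on 27 December 2009.

27 December 2009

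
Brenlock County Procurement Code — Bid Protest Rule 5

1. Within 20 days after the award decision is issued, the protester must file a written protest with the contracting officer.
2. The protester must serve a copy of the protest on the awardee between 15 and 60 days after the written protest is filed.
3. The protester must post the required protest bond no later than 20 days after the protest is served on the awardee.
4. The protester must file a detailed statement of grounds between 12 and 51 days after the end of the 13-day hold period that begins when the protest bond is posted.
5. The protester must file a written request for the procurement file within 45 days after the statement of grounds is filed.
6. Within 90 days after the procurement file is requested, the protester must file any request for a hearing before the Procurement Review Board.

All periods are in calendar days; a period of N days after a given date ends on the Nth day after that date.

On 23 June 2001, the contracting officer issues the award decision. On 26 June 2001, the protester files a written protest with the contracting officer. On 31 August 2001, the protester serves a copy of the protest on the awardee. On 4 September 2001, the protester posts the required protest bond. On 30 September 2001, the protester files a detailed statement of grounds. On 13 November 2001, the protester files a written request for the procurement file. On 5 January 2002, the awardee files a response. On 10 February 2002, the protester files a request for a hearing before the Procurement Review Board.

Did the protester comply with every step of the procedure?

No

Step 1: 20 days after 23 June 2001 (when the award decision is issued) is 13 July 2001; 26 June 2001 is within that limit.
Step 2: the window is 15–60 days after 26 June 2001 (when the written protest is filed), so 11 July 2001 through 25 August 2001; done 31 August 2001 — 6 days after the window closed.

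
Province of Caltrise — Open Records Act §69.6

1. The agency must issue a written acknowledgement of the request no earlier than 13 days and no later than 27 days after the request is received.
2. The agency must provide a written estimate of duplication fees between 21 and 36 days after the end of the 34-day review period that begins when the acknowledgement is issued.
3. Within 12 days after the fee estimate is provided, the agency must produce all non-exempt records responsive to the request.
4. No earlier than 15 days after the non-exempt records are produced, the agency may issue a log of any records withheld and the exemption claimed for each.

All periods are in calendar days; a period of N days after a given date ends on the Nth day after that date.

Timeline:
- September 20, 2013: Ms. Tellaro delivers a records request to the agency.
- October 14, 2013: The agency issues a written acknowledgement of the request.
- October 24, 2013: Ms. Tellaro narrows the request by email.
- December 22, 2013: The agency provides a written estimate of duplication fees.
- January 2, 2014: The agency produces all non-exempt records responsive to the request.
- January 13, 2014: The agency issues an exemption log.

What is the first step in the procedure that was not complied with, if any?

Step 1: the window is 13–27 days after September 20, 2013 (when the request is received), so October 3, 2013 through October 17, 2013; done October 14, 2013 — within the window.
Step 2: the window is 21–36 days after November 17, 2013 (end of the 34-day review period, which began when the acknowledgement is issued on October 14, 2013), so December 8, 2013 through December 23, 2013; done December 22, 2013, which is between those dates.
Step 3: 12 days after December 22, 2013 (when the fee estimate is provided) is January 3, 2014; done January 2, 2014 — timely.
Step 4: the earliest permitted date is 15 days after January 2, 2014 (when the non-exempt records are produced), i.e. January 17, 2014; January 13, 2014 is 4 days before the earliest permitted date.

Step 4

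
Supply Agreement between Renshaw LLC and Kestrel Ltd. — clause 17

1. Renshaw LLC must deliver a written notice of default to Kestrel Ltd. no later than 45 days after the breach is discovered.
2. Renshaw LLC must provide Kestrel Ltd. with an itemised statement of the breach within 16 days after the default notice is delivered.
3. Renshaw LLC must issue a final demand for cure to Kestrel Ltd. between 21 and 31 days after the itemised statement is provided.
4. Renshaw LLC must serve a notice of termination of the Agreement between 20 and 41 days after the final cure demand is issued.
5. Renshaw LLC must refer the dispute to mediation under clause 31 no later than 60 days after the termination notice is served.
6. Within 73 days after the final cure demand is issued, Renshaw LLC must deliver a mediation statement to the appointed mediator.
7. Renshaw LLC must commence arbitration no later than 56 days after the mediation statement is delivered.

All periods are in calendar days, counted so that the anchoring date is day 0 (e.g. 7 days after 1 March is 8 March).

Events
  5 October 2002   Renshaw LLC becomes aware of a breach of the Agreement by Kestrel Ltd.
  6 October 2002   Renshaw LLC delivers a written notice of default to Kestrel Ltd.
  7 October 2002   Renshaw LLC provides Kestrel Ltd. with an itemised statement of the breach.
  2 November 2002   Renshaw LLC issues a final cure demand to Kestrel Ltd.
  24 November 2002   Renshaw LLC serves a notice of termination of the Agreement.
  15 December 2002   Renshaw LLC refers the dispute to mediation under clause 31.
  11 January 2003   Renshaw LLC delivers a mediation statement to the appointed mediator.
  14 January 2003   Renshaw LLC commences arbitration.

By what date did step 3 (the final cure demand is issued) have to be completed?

Step 3 runs from 7 October 2002, when the itemised statement is provided. The window is 21–31 days after 7 October 2002; it closes on 7 November 2002.

7 November 2002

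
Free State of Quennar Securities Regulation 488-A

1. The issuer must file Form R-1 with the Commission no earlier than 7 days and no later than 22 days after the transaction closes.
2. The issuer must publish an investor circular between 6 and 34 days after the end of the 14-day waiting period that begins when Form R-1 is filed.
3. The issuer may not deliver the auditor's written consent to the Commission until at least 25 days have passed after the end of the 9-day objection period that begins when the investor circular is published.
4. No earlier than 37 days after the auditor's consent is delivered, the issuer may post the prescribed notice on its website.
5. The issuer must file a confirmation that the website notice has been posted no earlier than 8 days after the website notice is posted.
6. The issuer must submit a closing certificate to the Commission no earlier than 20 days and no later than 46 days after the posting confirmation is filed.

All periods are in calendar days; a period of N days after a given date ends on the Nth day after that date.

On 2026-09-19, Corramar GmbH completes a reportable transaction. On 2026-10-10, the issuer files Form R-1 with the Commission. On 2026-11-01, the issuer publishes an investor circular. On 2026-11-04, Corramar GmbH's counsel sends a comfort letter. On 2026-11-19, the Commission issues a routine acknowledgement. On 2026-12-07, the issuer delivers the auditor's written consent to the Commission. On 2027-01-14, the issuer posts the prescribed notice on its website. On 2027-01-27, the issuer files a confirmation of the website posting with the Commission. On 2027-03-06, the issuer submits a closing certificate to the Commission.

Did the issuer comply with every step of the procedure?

Yes

(1) the permitted window runs from 2026-09-19 + 7 = 2026-09-26 to 2026-09-19 + 22 = 2026-10-11; done 2026-10-10 — within the window.
(2) the permitted window runs from 2026-10-24 + 6 = 2026-10-30 to 2026-10-24 + 34 = 2026-11-27; 2026-11-01 falls inside that range.
(3) permitted from 2026-11-10 + 25 days = 2026-12-05 onward; done 2026-12-07 — permitted.
(4) permitted from 2026-12-07 + 37 days = 2027-01-13 onward; done 2027-01-14 — permitted.
(5) permitted from 2027-01-14 + 8 days = 2027-01-22 onward; done 2027-01-27 — permitted.
(6) the permitted window runs from 2027-01-27 + 20 = 2027-02-16 to 2027-01-27 + 46 = 2027-03-14; done 2027-03-06 — within the window.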